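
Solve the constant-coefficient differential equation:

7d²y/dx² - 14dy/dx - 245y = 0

Characteristic equation: 7r² - 14r - 245 = 0
Divide by 7: r² - 2r - 35 = 0
Roots: r = 7, -5 (distinct real)
General solution: y = C₁e^(7x) + C₂e^(-5x)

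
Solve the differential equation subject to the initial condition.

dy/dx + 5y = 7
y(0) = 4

General solution: y = 7/5 + Ce^(-5x)
Applying y(0) = 4: C = 4 - 7/5 = 13/5
Particular solution: y = 7/5 + (13/5)e^(-5x)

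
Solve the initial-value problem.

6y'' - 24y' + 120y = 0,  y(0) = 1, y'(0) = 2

General solution: y = e^(2x)(C₁cos(4x) + C₂sin(4x))
Complex roots r = 2 ± 4i
Applying ICs: C₁ = 1, C₂ = 0
Particular solution: y = e^(2x)(cos(4x))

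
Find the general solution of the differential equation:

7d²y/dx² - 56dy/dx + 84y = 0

Characteristic equation: 7r² - 56r + 84 = 0
Divide by 7: r² - 8r + 12 = 0
Roots: r = 2, 6 (distinct real)
General solution: y = C₁e^(2x) + C₂e^(6x)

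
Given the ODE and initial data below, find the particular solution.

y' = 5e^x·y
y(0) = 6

General solution: y = Ce^(5e^x)
Applying IC y(0) = 6:
Particular solution: y = 6e^(5(e^x - 1))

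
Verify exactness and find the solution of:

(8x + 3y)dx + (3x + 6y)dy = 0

Verify exactness: ∂M/∂y = ∂N/∂x ✓
Find F(x,y) such that ∂F/∂x = M, ∂F/∂y = N
Solution: 4x² + 3xy + 3y² = C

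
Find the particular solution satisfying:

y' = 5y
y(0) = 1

General solution: y = Ce^(5x)
Applying IC y(0) = 1:
Particular solution: y = e^(5x)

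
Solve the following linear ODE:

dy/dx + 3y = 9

Using integrating factor method:

General solution: y = 3 + Ce^(-3x)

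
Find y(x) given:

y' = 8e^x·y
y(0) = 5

General solution: y = Ce^(8e^x)
Applying IC y(0) = 5:
Particular solution: y = 5e^(8(e^x - 1))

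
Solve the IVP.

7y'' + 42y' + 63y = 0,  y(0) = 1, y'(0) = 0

General solution: y = (C₁ + C₂x)e^(-3x)
Repeated root r = -3
Applying ICs: C₁ = 1, C₂ = 3
Particular solution: y = (1 + 3x)e^(-3x)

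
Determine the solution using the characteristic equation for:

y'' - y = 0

Characteristic equation: r² - 1 = 0
Roots: r = 1, -1 (distinct real)
General solution: y = C₁e^x + C₂e^(-x)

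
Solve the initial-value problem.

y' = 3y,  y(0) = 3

General solution: y = Ce^(3x)
Applying IC y(0) = 3:
Particular solution: y = 3e^(3x)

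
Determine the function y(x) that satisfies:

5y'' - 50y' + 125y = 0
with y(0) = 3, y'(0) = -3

General solution: y = (C₁ + C₂x)e^(5x)
Repeated root r = 5
Applying ICs: C₁ = 3, C₂ = -18
Particular solution: y = (3 - 18x)e^(5x)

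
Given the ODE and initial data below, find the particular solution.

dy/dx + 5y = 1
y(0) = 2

General solution: y = 1/5 + Ce^(-5x)
Applying y(0) = 2: C = 2 - 1/5 = 9/5
Particular solution: y = 1/5 + (9/5)e^(-5x)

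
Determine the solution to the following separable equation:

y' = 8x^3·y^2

Separating variables and integrating:
-1/y = 2x^4 + C

General solution: y^-1 = -2x^4 + C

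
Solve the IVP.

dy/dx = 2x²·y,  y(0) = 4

General solution: y = Ce^(2x³/3)
Applying IC y(0) = 4:
Particular solution: y = 4e^(2x³/3)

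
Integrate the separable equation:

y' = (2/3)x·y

Separating variables and integrating:
ln|y| = x^2/3 + C

General solution: y = Ce^(x^2/3)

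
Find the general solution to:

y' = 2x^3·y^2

Separating variables and integrating:
-1/y = x^4/2 + C

General solution: y^-1 = (-1/2)x^4 + C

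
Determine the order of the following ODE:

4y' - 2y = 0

The order is 1 (highest derivative is of order 1).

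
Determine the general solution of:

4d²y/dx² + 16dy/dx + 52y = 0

Characteristic equation: 4r² + 16r + 52 = 0
Divide by 4: r² + 4r + 13 = 0
Roots: r = -2 ± 3i (complex conjugates)
General solution: y = e^(-2x)(C₁cos(3x) + C₂sin(3x))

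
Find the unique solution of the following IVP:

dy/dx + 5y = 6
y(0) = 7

General solution: y = 6/5 + Ce^(-5x)
Applying y(0) = 7: C = 7 - 6/5 = 29/5
Particular solution: y = 6/5 + (29/5)e^(-5x)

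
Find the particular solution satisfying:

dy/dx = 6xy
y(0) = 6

General solution: y = Ce^(3x²)
Applying IC y(0) = 6:
Particular solution: y = 6e^(3x²)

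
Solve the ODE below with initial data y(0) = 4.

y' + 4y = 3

General solution: y = 3/4 + Ce^(-4x)
Applying y(0) = 4: C = 4 - 3/4 = 13/4
Particular solution: y = 3/4 + (13/4)e^(-4x)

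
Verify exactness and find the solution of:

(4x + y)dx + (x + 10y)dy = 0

Verify exactness: ∂M/∂y = ∂N/∂x ✓
Find F(x,y) such that ∂F/∂x = M, ∂F/∂y = N
Solution: 2x² + xy + 5y² = C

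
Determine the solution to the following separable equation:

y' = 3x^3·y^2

Separating variables and integrating:
-1/y = 3x^4/4 + C

General solution: y^-1 = (-3/4)x^4 + C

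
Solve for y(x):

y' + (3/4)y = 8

Using integrating factor method:

General solution: y = 32/3 + Ce^(-3x/4)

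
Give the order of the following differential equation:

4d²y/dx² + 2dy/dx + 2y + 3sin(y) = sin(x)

The order is 2 (highest derivative is of order 2).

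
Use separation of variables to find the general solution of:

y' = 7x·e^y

Separating variables and integrating:
-e^(-y) = 7x²/2 + C

General solution: y = -ln(C - 7x²/2)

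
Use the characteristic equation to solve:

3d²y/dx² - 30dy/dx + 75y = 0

Characteristic equation: 3r² - 30r + 75 = 0
Divide by 3: r² - 10r + 25 = 0
Factored: (r - 5)² = 0
Repeated root: r = 5
General solution: y = (C₁ + C₂x)e^(5x)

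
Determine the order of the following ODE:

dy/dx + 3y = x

The order is 1 (highest derivative is of order 1).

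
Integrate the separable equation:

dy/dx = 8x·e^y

Separating variables and integrating:
-e^(-y) = 4x² + C

General solution: y = -ln(C - 4x²)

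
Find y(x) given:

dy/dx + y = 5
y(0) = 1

General solution: y = 5 + Ce^(-x)
Applying y(0) = 1: C = 1 - 5 = -4
Particular solution: y = 5 - 4e^(-x)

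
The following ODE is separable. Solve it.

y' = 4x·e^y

Separating variables and integrating:
-e^(-y) = 2x² + C

General solution: y = -ln(C - 2x²)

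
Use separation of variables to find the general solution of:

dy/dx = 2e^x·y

Separating variables and integrating:
ln|y| = 2e^x + C

General solution: y = Ce^(2e^x)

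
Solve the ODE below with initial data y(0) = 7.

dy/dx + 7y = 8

General solution: y = 8/7 + Ce^(-7x)
Applying y(0) = 7: C = 7 - 8/7 = 41/7
Particular solution: y = 8/7 + (41/7)e^(-7x)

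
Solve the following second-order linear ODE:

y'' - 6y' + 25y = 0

Characteristic equation: r² - 6r + 25 = 0
Roots: r = 3 ± 4i (complex conjugates)
General solution: y = e^(3x)(C₁cos(4x) + C₂sin(4x))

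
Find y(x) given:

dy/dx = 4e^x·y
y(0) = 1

General solution: y = Ce^(4e^x)
Applying IC y(0) = 1:
Particular solution: y = e^(4(e^x - 1))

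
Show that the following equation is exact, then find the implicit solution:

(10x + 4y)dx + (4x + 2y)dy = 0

Verify exactness: ∂M/∂y = ∂N/∂x ✓
Find F(x,y) such that ∂F/∂x = M, ∂F/∂y = N
Solution: 5x² + 4xy + y² = C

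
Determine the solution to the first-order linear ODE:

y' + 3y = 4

Using integrating factor method:

General solution: y = 4/3 + Ce^(-3x)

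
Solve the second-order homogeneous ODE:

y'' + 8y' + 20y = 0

Characteristic equation: r² + 8r + 20 = 0
Roots: r = -4 ± 2i (complex conjugates)
General solution: y = e^(-4x)(C₁cos(2x) + C₂sin(2x))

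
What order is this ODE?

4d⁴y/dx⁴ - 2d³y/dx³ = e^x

The order is 4 (highest derivative is of order 4).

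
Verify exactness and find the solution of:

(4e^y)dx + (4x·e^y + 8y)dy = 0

Verify exactness: ∂M/∂y = ∂N/∂x ✓
Find F(x,y) such that ∂F/∂x = M, ∂F/∂y = N
Solution: 4x·e^y + 4y² = C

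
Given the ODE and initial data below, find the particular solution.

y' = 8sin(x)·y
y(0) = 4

General solution: y = Ce^(-8cos(x))
Applying IC y(0) = 4:
Particular solution: y = 4e^(8(1-cos(x)))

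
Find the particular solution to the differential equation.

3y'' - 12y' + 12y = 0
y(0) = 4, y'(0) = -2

General solution: y = (C₁ + C₂x)e^(2x)
Repeated root r = 2
Applying ICs: C₁ = 4, C₂ = -10
Particular solution: y = (4 - 10x)e^(2x)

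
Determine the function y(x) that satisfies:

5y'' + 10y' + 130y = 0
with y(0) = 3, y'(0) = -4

General solution: y = e^(-x)(C₁cos(5x) + C₂sin(5x))
Complex roots r = -1 ± 5i
Applying ICs: C₁ = 3, C₂ = -1/5
Particular solution: y = e^(-x)(3cos(5x) - (1/5)sin(5x))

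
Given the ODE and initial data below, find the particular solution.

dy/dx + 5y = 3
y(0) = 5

General solution: y = 3/5 + Ce^(-5x)
Applying y(0) = 5: C = 5 - 3/5 = 22/5
Particular solution: y = 3/5 + (22/5)e^(-5x)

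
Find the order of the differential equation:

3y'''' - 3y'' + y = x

The order is 4 (highest derivative is of order 4).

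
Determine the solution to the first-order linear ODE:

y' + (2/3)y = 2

Using integrating factor method:

General solution: y = 3 + Ce^(-2x/3)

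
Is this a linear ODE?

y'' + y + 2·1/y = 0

No. Nonlinear (1/y term)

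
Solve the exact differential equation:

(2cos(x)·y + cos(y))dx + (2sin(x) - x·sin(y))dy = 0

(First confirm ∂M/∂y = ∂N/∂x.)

Verify exactness: ∂M/∂y = ∂N/∂x ✓
Find F(x,y) such that ∂F/∂x = M, ∂F/∂y = N
Solution: 2sin(x)·y + x·cos(y) = C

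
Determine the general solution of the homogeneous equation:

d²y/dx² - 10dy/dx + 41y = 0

Characteristic equation: r² - 10r + 41 = 0
Roots: r = 5 ± 4i (complex conjugates)
General solution: y = e^(5x)(C₁cos(4x) + C₂sin(4x))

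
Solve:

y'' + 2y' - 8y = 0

Characteristic equation: r² + 2r - 8 = 0
Roots: r = 2, -4 (distinct real)
General solution: y = C₁e^(2x) + C₂e^(-4x)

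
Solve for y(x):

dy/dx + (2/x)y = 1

Using integrating factor method:

General solution: y = (1/3)x + Cx^(-2)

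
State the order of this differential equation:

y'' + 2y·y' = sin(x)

The order is 2 (highest derivative is of order 2).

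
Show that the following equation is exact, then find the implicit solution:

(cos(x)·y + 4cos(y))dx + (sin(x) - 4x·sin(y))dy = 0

Verify exactness: ∂M/∂y = ∂N/∂x ✓
Find F(x,y) such that ∂F/∂x = M, ∂F/∂y = N
Solution: sin(x)·y + 4x·cos(y) = C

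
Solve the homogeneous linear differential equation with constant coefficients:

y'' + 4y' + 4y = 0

Characteristic equation: r² + 4r + 4 = 0
Factored: (r + 2)² = 0
Repeated root: r = -2
General solution: y = (C₁ + C₂x)e^(-2x)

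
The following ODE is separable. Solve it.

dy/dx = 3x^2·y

Separating variables and integrating:
ln|y| = x^3 + C

General solution: y = Ce^(x^3)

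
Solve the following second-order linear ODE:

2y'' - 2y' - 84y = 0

Characteristic equation: 2r² - 2r - 84 = 0
Divide by 2: r² - r - 42 = 0
Roots: r = 7, -6 (distinct real)
General solution: y = C₁e^(7x) + C₂e^(-6x)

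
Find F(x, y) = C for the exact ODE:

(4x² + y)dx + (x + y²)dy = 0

Verify exactness: ∂M/∂y = ∂N/∂x ✓
Find F(x,y) such that ∂F/∂x = M, ∂F/∂y = N
Solution: 4x³/3 + xy + y³/3 = C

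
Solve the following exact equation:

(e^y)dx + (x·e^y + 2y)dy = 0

Verify exactness: ∂M/∂y = ∂N/∂x ✓
Find F(x,y) such that ∂F/∂x = M, ∂F/∂y = N
Solution: x·e^y + y² = C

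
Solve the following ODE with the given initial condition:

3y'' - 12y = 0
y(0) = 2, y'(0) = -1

General solution: y = C₁e^(2x) + C₂e^(-2x)
Applying ICs: C₁ = 3/4, C₂ = 5/4
Particular solution: y = (3/4)e^(2x) + (5/4)e^(-2x)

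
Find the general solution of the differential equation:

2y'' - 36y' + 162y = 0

Characteristic equation: 2r² - 36r + 162 = 0
Divide by 2: r² - 18r + 81 = 0
Factored: (r - 9)² = 0
Repeated root: r = 9
General solution: y = (C₁ + C₂x)e^(9x)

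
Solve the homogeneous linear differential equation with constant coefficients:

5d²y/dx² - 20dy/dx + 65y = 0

Characteristic equation: 5r² - 20r + 65 = 0
Divide by 5: r² - 4r + 13 = 0
Roots: r = 2 ± 3i (complex conjugates)
General solution: y = e^(2x)(C₁cos(3x) + C₂sin(3x))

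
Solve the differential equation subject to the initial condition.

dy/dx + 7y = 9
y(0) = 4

General solution: y = 9/7 + Ce^(-7x)
Applying y(0) = 4: C = 4 - 9/7 = 19/7
Particular solution: y = 9/7 + (19/7)e^(-7x)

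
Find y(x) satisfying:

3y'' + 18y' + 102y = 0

Characteristic equation: 3r² + 18r + 102 = 0
Divide by 3: r² + 6r + 34 = 0
Roots: r = -3 ± 5i (complex conjugates)
General solution: y = e^(-3x)(C₁cos(5x) + C₂sin(5x))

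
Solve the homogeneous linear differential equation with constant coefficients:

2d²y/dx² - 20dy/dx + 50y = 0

Characteristic equation: 2r² - 20r + 50 = 0
Divide by 2: r² - 10r + 25 = 0
Factored: (r - 5)² = 0
Repeated root: r = 5
General solution: y = (C₁ + C₂x)e^(5x)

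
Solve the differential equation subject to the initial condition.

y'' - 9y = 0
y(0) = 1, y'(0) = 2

General solution: y = C₁e^(3x) + C₂e^(-3x)
Applying ICs: C₁ = 5/6, C₂ = 1/6
Particular solution: y = (5/6)e^(3x) + (1/6)e^(-3x)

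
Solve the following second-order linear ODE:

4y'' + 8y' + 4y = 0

Characteristic equation: 4r² + 8r + 4 = 0
Divide by 4: r² + 2r + 1 = 0
Factored: (r + 1)² = 0
Repeated root: r = -1
General solution: y = (C₁ + C₂x)e^(-x)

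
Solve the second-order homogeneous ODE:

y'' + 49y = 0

Characteristic equation: r² + 49 = 0
Roots: r = ±7i (complex conjugates)
General solution: y = C₁cos(7x) + C₂sin(7x)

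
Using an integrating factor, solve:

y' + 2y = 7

Using integrating factor method:

General solution: y = 7/2 + Ce^(-2x)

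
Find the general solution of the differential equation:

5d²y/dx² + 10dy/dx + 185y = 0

Characteristic equation: 5r² + 10r + 185 = 0
Divide by 5: r² + 2r + 37 = 0
Roots: r = -1 ± 6i (complex conjugates)
General solution: y = e^(-x)(C₁cos(6x) + C₂sin(6x))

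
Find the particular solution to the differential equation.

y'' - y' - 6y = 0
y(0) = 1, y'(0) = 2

General solution: y = C₁e^(3x) + C₂e^(-2x)
Applying ICs: C₁ = 4/5, C₂ = 1/5
Particular solution: y = (4/5)e^(3x) + (1/5)e^(-2x)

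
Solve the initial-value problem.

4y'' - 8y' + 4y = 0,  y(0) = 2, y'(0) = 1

General solution: y = (C₁ + C₂x)e^x
Repeated root r = 1
Applying ICs: C₁ = 2, C₂ = -1
Particular solution: y = (2 - x)e^x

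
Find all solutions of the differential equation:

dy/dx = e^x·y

Separating variables and integrating:
ln|y| = e^x + C

General solution: y = Ce^(e^x)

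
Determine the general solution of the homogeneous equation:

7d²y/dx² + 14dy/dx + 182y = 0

Characteristic equation: 7r² + 14r + 182 = 0
Divide by 7: r² + 2r + 26 = 0
Roots: r = -1 ± 5i (complex conjugates)
General solution: y = e^(-x)(C₁cos(5x) + C₂sin(5x))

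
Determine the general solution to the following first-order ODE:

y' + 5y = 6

Using integrating factor method:

General solution: y = 6/5 + Ce^(-5x)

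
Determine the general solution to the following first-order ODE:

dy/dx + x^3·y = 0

Using integrating factor method:

General solution: y = Ce^(-x^4/4)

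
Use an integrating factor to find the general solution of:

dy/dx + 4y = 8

Using integrating factor method:

General solution: y = 2 + Ce^(-4x)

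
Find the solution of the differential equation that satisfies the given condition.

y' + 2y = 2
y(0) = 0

General solution: y = 1 + Ce^(-2x)
Applying y(0) = 0: C = 0 - 1 = -1
Particular solution: y = 1 - e^(-2x)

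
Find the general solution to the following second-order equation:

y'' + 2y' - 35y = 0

Characteristic equation: r² + 2r - 35 = 0
Roots: r = 5, -7 (distinct real)
General solution: y = C₁e^(5x) + C₂e^(-7x)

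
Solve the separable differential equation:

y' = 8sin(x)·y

Separating variables and integrating:
ln|y| = -8cos(x) + C

General solution: y = Ce^(-8cos(x))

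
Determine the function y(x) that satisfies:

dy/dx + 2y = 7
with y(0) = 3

General solution: y = 7/2 + Ce^(-2x)
Applying y(0) = 3: C = 3 - 7/2 = -1/2
Particular solution: y = 7/2 - (1/2)e^(-2x)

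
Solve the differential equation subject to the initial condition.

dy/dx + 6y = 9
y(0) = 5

General solution: y = 3/2 + Ce^(-6x)
Applying y(0) = 5: C = 5 - 3/2 = 7/2
Particular solution: y = 3/2 + (7/2)e^(-6x)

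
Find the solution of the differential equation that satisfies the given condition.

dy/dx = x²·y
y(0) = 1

General solution: y = Ce^(x³/3)
Applying IC y(0) = 1:
Particular solution: y = e^(x³/3)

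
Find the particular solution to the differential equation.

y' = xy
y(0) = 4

General solution: y = Ce^(x²/2)
Applying IC y(0) = 4:
Particular solution: y = 4e^(x²/2)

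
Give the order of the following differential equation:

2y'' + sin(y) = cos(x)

The order is 2 (highest derivative is of order 2).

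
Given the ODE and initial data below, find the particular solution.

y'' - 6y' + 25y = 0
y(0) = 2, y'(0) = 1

General solution: y = e^(3x)(C₁cos(4x) + C₂sin(4x))
Complex roots r = 3 ± 4i
Applying ICs: C₁ = 2, C₂ = -5/4
Particular solution: y = e^(3x)(2cos(4x) - (5/4)sin(4x))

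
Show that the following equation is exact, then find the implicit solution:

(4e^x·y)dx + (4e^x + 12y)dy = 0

Verify exactness: ∂M/∂y = ∂N/∂x ✓
Find F(x,y) such that ∂F/∂x = M, ∂F/∂y = N
Solution: 4e^x·y + 6y² = C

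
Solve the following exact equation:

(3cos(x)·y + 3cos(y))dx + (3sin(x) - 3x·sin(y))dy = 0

Verify exactness: ∂M/∂y = ∂N/∂x ✓
Find F(x,y) such that ∂F/∂x = M, ∂F/∂y = N
Solution: 3sin(x)·y + 3x·cos(y) = C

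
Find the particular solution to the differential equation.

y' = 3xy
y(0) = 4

General solution: y = Ce^(3x²/2)
Applying IC y(0) = 4:
Particular solution: y = 4e^(3x²/2)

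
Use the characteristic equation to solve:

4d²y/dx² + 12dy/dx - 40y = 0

Characteristic equation: 4r² + 12r - 40 = 0
Divide by 4: r² + 3r - 10 = 0
Roots: r = 2, -5 (distinct real)
General solution: y = C₁e^(2x) + C₂e^(-5x)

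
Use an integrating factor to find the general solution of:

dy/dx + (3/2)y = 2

Using integrating factor method:

General solution: y = 4/3 + Ce^(-3x/2)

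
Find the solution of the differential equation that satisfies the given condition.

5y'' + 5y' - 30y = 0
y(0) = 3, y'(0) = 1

General solution: y = C₁e^(2x) + C₂e^(-3x)
Applying ICs: C₁ = 2, C₂ = 1
Particular solution: y = 2e^(2x) + e^(-3x)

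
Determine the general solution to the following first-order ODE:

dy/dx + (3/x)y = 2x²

Using integrating factor method:

General solution: y = (1/3)x^3 + Cx^(-3)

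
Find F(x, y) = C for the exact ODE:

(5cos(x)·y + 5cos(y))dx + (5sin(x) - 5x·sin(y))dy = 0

Verify exactness: ∂M/∂y = ∂N/∂x ✓
Find F(x,y) such that ∂F/∂x = M, ∂F/∂y = N
Solution: 5sin(x)·y + 5x·cos(y) = C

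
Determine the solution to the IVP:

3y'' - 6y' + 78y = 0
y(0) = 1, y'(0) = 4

General solution: y = e^x(C₁cos(5x) + C₂sin(5x))
Complex roots r = 1 ± 5i
Applying ICs: C₁ = 1, C₂ = 3/5
Particular solution: y = e^x(cos(5x) + (3/5)sin(5x))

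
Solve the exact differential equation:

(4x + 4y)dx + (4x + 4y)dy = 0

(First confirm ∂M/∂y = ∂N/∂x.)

Verify exactness: ∂M/∂y = ∂N/∂x ✓
Find F(x,y) such that ∂F/∂x = M, ∂F/∂y = N
Solution: 2x² + 4xy + 2y² = C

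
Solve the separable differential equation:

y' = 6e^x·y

Separating variables and integrating:
ln|y| = 6e^x + C

General solution: y = Ce^(6e^x)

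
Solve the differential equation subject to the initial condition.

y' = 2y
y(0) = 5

General solution: y = Ce^(2x)
Applying IC y(0) = 5:
Particular solution: y = 5e^(2x)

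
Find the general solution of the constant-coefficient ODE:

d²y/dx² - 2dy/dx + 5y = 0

Characteristic equation: r² - 2r + 5 = 0
Roots: r = 1 ± 2i (complex conjugates)
General solution: y = e^x(C₁cos(2x) + C₂sin(2x))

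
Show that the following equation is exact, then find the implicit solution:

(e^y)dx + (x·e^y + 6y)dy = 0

Verify exactness: ∂M/∂y = ∂N/∂x ✓
Find F(x,y) such that ∂F/∂x = M, ∂F/∂y = N
Solution: x·e^y + 3y² = C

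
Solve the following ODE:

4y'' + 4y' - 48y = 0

Characteristic equation: 4r² + 4r - 48 = 0
Divide by 4: r² + r - 12 = 0
Roots: r = 3, -4 (distinct real)
General solution: y = C₁e^(3x) + C₂e^(-4x)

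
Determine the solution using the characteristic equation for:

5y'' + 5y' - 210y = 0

Characteristic equation: 5r² + 5r - 210 = 0
Divide by 5: r² + r - 42 = 0
Roots: r = 6, -7 (distinct real)
General solution: y = C₁e^(6x) + C₂e^(-7x)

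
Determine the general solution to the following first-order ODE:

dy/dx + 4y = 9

Using integrating factor method:

General solution: y = 9/4 + Ce^(-4x)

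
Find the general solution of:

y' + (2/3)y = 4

Using integrating factor method:

General solution: y = 6 + Ce^(-2x/3)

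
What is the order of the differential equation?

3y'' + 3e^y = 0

The order is 2 (highest derivative is of order 2).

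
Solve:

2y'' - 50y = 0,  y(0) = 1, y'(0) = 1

General solution: y = C₁e^(5x) + C₂e^(-5x)
Applying ICs: C₁ = 3/5, C₂ = 2/5
Particular solution: y = (3/5)e^(5x) + (2/5)e^(-5x)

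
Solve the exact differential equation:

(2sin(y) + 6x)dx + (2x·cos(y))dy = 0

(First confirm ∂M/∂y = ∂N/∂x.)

Verify exactness: ∂M/∂y = ∂N/∂x ✓
Find F(x,y) such that ∂F/∂x = M, ∂F/∂y = N
Solution: 2x·sin(y) + 3x² = C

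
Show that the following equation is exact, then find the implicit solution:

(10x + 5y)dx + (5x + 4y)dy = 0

Verify exactness: ∂M/∂y = ∂N/∂x ✓
Find F(x,y) such that ∂F/∂x = M, ∂F/∂y = N
Solution: 5x² + 5xy + 2y² = C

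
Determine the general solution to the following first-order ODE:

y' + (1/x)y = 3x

Using integrating factor method:

General solution: y = x^2 + C/x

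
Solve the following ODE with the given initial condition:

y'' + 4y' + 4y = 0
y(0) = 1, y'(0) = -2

General solution: y = (C₁ + C₂x)e^(-2x)
Repeated root r = -2
Applying ICs: C₁ = 1, C₂ = 0
Particular solution: y = e^(-2x)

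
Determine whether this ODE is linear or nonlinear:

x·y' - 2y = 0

Linear (y and its derivatives appear to the first power only, no products of y terms)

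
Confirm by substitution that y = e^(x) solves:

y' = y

Verification:
y = e^(x)
y' = e^(x)
y = e^(x)
y' = y ✓

Yes, it is a solution.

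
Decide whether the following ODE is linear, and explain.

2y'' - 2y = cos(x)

Linear (y and its derivatives appear to the first power only, no products of y terms)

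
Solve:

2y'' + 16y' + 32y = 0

Characteristic equation: 2r² + 16r + 32 = 0
Divide by 2: r² + 8r + 16 = 0
Factored: (r + 4)² = 0
Repeated root: r = -4
General solution: y = (C₁ + C₂x)e^(-4x)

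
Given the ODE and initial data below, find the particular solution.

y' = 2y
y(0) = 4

General solution: y = Ce^(2x)
Applying IC y(0) = 4:
Particular solution: y = 4e^(2x)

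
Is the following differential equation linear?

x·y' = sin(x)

Yes. Linear (y and its derivatives appear to the first power only, no products of y terms)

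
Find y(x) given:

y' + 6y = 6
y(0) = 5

General solution: y = 1 + Ce^(-6x)
Applying y(0) = 5: C = 5 - 1 = 4
Particular solution: y = 1 + 4e^(-6x)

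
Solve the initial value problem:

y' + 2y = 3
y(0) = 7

General solution: y = 3/2 + Ce^(-2x)
Applying y(0) = 7: C = 7 - 3/2 = 11/2
Particular solution: y = 3/2 + (11/2)e^(-2x)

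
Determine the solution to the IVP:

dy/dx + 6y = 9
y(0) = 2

General solution: y = 3/2 + Ce^(-6x)
Applying y(0) = 2: C = 2 - 3/2 = 1/2
Particular solution: y = 3/2 + (1/2)e^(-6x)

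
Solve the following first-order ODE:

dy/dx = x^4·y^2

Separating variables and integrating:
-1/y = x^5/5 + C

General solution: y^-1 = (-1/5)x^5 + C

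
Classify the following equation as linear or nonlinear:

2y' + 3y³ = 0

Nonlinear (y³ term)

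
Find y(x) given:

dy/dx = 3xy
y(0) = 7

General solution: y = Ce^(3x²/2)
Applying IC y(0) = 7:
Particular solution: y = 7e^(3x²/2)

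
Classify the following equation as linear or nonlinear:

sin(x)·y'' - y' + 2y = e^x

Linear (y and its derivatives appear to the first power only, no products of y terms)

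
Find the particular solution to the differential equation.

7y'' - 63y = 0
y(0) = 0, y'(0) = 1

General solution: y = C₁e^(3x) + C₂e^(-3x)
Applying ICs: C₁ = 1/6, C₂ = -1/6
Particular solution: y = (1/6)e^(3x) - (1/6)e^(-3x)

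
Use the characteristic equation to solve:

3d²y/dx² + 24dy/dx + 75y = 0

Characteristic equation: 3r² + 24r + 75 = 0
Divide by 3: r² + 8r + 25 = 0
Roots: r = -4 ± 3i (complex conjugates)
General solution: y = e^(-4x)(C₁cos(3x) + C₂sin(3x))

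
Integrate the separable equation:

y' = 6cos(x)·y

Separating variables and integrating:
ln|y| = 6sin(x) + C

General solution: y = Ce^(6sin(x))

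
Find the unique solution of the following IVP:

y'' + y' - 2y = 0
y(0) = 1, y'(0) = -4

General solution: y = C₁e^x + C₂e^(-2x)
Applying ICs: C₁ = -2/3, C₂ = 5/3
Particular solution: y = -(2/3)e^x + (5/3)e^(-2x)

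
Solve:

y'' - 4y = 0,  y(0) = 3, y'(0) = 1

General solution: y = C₁e^(2x) + C₂e^(-2x)
Applying ICs: C₁ = 7/4, C₂ = 5/4
Particular solution: y = (7/4)e^(2x) + (5/4)e^(-2x)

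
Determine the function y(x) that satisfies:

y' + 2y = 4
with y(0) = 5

General solution: y = 2 + Ce^(-2x)
Applying y(0) = 5: C = 5 - 2 = 3
Particular solution: y = 2 + 3e^(-2x)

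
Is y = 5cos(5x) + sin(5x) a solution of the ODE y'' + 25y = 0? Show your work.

Verification:
y'' = -125cos(5x) - 25sin(5x)
y'' + 25y = 0 ✓

Yes, it is a solution.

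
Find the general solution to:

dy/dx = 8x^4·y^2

Separating variables and integrating:
-1/y = 8x^5/5 + C

General solution: y^-1 = (-8/5)x^5 + C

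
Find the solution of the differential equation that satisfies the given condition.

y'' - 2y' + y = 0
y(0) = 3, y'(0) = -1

General solution: y = (C₁ + C₂x)e^x
Repeated root r = 1
Applying ICs: C₁ = 3, C₂ = -4
Particular solution: y = (3 - 4x)e^x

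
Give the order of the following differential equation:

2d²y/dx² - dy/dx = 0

The order is 2 (highest derivative is of order 2).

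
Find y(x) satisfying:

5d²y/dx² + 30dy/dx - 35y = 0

Characteristic equation: 5r² + 30r - 35 = 0
Divide by 5: r² + 6r - 7 = 0
Roots: r = 1, -7 (distinct real)
General solution: y = C₁e^x + C₂e^(-7x)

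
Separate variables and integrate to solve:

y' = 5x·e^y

Separating variables and integrating:
-e^(-y) = 5x²/2 + C

General solution: y = -ln(C - 5x²/2)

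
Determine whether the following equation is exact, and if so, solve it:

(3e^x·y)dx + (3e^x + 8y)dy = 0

Verify exactness: ∂M/∂y = ∂N/∂x ✓
Find F(x,y) such that ∂F/∂x = M, ∂F/∂y = N
Solution: 3e^x·y + 4y² = C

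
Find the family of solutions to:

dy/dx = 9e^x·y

Separating variables and integrating:
ln|y| = 9e^x + C

General solution: y = Ce^(9e^x)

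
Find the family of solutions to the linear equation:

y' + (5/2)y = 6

Using integrating factor method:

General solution: y = 12/5 + Ce^(-5x/2)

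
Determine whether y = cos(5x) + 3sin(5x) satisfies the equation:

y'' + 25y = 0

Verification:
y'' = -25cos(5x) - 75sin(5x)
y'' + 25y = 0 ✓

Yes, it is a solution.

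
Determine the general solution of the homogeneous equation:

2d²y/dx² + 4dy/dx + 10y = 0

Characteristic equation: 2r² + 4r + 10 = 0
Divide by 2: r² + 2r + 5 = 0
Roots: r = -1 ± 2i (complex conjugates)
General solution: y = e^(-x)(C₁cos(2x) + C₂sin(2x))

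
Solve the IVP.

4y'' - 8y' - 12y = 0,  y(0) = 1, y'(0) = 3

General solution: y = C₁e^(3x) + C₂e^(-x)
Applying ICs: C₁ = 1, C₂ = 0
Particular solution: y = e^(3x)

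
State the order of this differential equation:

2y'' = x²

The order is 2 (highest derivative is of order 2).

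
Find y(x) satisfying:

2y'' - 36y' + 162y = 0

Characteristic equation: 2r² - 36r + 162 = 0
Divide by 2: r² - 18r + 81 = 0
Factored: (r - 9)² = 0
Repeated root: r = 9
General solution: y = (C₁ + C₂x)e^(9x)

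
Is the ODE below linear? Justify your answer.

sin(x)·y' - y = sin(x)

Yes. Linear (y and its derivatives appear to the first power only, no products of y terms)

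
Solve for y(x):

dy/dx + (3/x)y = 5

Using integrating factor method:

General solution: y = (5/4)x + Cx^(-3)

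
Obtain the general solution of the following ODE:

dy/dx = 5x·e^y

Separating variables and integrating:
-e^(-y) = 5x²/2 + C

General solution: y = -ln(C - 5x²/2)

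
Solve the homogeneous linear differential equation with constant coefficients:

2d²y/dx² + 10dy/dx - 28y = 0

Characteristic equation: 2r² + 10r - 28 = 0
Divide by 2: r² + 5r - 14 = 0
Roots: r = 2, -7 (distinct real)
General solution: y = C₁e^(2x) + C₂e^(-7x)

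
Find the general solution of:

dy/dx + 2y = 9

Using integrating factor method:

General solution: y = 9/2 + Ce^(-2x)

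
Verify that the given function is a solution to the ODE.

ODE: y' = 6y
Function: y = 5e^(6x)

Verification:
y = 5e^(6x)
y' = 30e^(6x)
6y = 30e^(6x)
y' = 6y ✓

Yes, it is a solution.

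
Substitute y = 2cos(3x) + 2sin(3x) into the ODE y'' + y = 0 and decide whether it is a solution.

Verification:
y'' = -18cos(3x) - 18sin(3x)
y'' + y ≠ 0 (frequency mismatch: got 9 instead of 1)

No, it is not a solution.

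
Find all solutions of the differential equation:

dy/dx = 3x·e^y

Separating variables and integrating:
-e^(-y) = 3x²/2 + C

General solution: y = -ln(C - 3x²/2)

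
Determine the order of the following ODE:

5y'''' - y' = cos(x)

The order is 4 (highest derivative is of order 4).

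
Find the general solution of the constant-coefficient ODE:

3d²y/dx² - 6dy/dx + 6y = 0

Characteristic equation: 3r² - 6r + 6 = 0
Divide by 3: r² - 2r + 2 = 0
Roots: r = 1 ± i (complex conjugates)
General solution: y = e^x(C₁cos(x) + C₂sin(x))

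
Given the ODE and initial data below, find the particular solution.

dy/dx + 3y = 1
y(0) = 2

General solution: y = 1/3 + Ce^(-3x)
Applying y(0) = 2: C = 2 - 1/3 = 5/3
Particular solution: y = 1/3 + (5/3)e^(-3x)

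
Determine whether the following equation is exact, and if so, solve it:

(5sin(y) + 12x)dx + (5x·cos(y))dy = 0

Verify exactness: ∂M/∂y = ∂N/∂x ✓
Find F(x,y) such that ∂F/∂x = M, ∂F/∂y = N
Solution: 5x·sin(y) + 6x² = C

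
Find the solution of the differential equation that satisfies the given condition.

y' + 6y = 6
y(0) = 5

General solution: y = 1 + Ce^(-6x)
Applying y(0) = 5: C = 5 - 1 = 4
Particular solution: y = 1 + 4e^(-6x)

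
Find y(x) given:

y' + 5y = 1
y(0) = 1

General solution: y = 1/5 + Ce^(-5x)
Applying y(0) = 1: C = 1 - 1/5 = 4/5
Particular solution: y = 1/5 + (4/5)e^(-5x)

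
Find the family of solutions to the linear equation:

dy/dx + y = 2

Using integrating factor method:

General solution: y = 2 + Ce^(-x)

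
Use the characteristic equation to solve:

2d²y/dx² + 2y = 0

Characteristic equation: 2r² + 2 = 0
Divide by 2: r² + 1 = 0
Roots: r = ±i (complex conjugates)
General solution: y = C₁cos(x) + C₂sin(x)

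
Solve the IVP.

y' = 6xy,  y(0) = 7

General solution: y = Ce^(3x²)
Applying IC y(0) = 7:
Particular solution: y = 7e^(3x²)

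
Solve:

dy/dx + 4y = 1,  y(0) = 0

General solution: y = 1/4 + Ce^(-4x)
Applying y(0) = 0: C = 0 - 1/4 = -1/4
Particular solution: y = 1/4 - (1/4)e^(-4x)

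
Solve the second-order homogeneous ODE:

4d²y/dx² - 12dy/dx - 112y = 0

Characteristic equation: 4r² - 12r - 112 = 0
Divide by 4: r² - 3r - 28 = 0
Roots: r = 7, -4 (distinct real)
General solution: y = C₁e^(7x) + C₂e^(-4x)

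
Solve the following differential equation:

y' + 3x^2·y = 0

Using integrating factor method:

General solution: y = Ce^(-x^3)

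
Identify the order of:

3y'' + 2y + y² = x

The order is 2 (highest derivative is of order 2).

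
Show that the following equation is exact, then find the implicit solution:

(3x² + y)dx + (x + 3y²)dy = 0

Verify exactness: ∂M/∂y = ∂N/∂x ✓
Find F(x,y) such that ∂F/∂x = M, ∂F/∂y = N
Solution: x³ + xy + y³ = C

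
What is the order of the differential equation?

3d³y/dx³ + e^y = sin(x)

The order is 3 (highest derivative is of order 3).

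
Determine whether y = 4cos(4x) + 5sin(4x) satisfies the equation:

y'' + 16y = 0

Verification:
y'' = -64cos(4x) - 80sin(4x)
y'' + 16y = 0 ✓

Yes, it is a solution.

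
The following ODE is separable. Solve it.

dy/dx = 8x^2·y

Separating variables and integrating:
ln|y| = 8x^3/3 + C

General solution: y = Ce^(8x^3/3)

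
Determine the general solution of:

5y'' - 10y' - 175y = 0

Characteristic equation: 5r² - 10r - 175 = 0
Divide by 5: r² - 2r - 35 = 0
Roots: r = 7, -5 (distinct real)
General solution: y = C₁e^(7x) + C₂e^(-5x)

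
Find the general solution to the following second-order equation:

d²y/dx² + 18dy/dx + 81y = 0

Characteristic equation: r² + 18r + 81 = 0
Factored: (r + 9)² = 0
Repeated root: r = -9
General solution: y = (C₁ + C₂x)e^(-9x)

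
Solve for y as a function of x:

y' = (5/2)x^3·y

Separating variables and integrating:
ln|y| = 5x^4/8 + C

General solution: y = Ce^(5x^4/8)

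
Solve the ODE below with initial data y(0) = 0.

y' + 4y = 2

General solution: y = 1/2 + Ce^(-4x)
Applying y(0) = 0: C = 0 - 1/2 = -1/2
Particular solution: y = 1/2 - (1/2)e^(-4x)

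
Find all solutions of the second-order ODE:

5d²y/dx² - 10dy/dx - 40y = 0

Characteristic equation: 5r² - 10r - 40 = 0
Divide by 5: r² - 2r - 8 = 0
Roots: r = 4, -2 (distinct real)
General solution: y = C₁e^(4x) + C₂e^(-2x)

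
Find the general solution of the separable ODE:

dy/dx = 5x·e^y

Separating variables and integrating:
-e^(-y) = 5x²/2 + C

General solution: y = -ln(C - 5x²/2)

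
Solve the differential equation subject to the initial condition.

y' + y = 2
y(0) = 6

General solution: y = 2 + Ce^(-x)
Applying y(0) = 6: C = 6 - 2 = 4
Particular solution: y = 2 + 4e^(-x)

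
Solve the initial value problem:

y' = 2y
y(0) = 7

General solution: y = Ce^(2x)
Applying IC y(0) = 7:
Particular solution: y = 7e^(2x)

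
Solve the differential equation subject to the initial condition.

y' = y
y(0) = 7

General solution: y = Ce^x
Applying IC y(0) = 7:
Particular solution: y = 7e^x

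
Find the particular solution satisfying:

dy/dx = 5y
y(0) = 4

General solution: y = Ce^(5x)
Applying IC y(0) = 4:
Particular solution: y = 4e^(5x)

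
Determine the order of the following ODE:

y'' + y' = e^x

The order is 2 (highest derivative is of order 2).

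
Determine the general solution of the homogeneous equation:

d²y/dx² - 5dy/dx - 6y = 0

Characteristic equation: r² - 5r - 6 = 0
Roots: r = 6, -1 (distinct real)
General solution: y = C₁e^(6x) + C₂e^(-x)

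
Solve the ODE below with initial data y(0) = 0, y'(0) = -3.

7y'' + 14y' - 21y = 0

General solution: y = C₁e^x + C₂e^(-3x)
Applying ICs: C₁ = -3/4, C₂ = 3/4
Particular solution: y = -(3/4)e^x + (3/4)e^(-3x)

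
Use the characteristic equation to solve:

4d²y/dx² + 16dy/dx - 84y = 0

Characteristic equation: 4r² + 16r - 84 = 0
Divide by 4: r² + 4r - 21 = 0
Roots: r = 3, -7 (distinct real)
General solution: y = C₁e^(3x) + C₂e^(-7x)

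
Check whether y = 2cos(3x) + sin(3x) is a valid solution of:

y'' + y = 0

Verification:
y'' = -18cos(3x) - 9sin(3x)
y'' + y ≠ 0 (frequency mismatch: got 9 instead of 1)

No, it is not a solution.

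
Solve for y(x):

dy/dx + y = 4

Using integrating factor method:

General solution: y = 4 + Ce^(-x)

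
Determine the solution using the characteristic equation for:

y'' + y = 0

Characteristic equation: r² + 1 = 0
Roots: r = ±i (complex conjugates)
General solution: y = C₁cos(x) + C₂sin(x)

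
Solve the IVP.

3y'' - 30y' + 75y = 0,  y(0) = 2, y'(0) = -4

General solution: y = (C₁ + C₂x)e^(5x)
Repeated root r = 5
Applying ICs: C₁ = 2, C₂ = -14
Particular solution: y = (2 - 14x)e^(5x)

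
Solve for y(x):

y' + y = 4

Using integrating factor method:

General solution: y = 4 + Ce^(-x)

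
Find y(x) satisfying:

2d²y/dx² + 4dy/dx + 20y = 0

Characteristic equation: 2r² + 4r + 20 = 0
Divide by 2: r² + 2r + 10 = 0
Roots: r = -1 ± 3i (complex conjugates)
General solution: y = e^(-x)(C₁cos(3x) + C₂sin(3x))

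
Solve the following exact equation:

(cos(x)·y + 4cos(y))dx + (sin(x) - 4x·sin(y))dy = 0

Verify exactness: ∂M/∂y = ∂N/∂x ✓
Find F(x,y) such that ∂F/∂x = M, ∂F/∂y = N
Solution: sin(x)·y + 4x·cos(y) = C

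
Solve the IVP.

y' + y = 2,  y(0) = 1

General solution: y = 2 + Ce^(-x)
Applying y(0) = 1: C = 1 - 2 = -1
Particular solution: y = 2 - e^(-x)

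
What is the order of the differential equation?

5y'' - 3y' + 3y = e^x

The order is 2 (highest derivative is of order 2).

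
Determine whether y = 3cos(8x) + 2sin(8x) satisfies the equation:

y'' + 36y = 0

Verification:
y'' = -192cos(8x) - 128sin(8x)
y'' + 36y ≠ 0 (frequency mismatch: got 64 instead of 36)

No, it is not a solution.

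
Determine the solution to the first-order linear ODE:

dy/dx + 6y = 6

Using integrating factor method:

General solution: y = 1 + Ce^(-6x)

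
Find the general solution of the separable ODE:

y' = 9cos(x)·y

Separating variables and integrating:
ln|y| = 9sin(x) + C

General solution: y = Ce^(9sin(x))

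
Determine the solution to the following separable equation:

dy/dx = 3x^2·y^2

Separating variables and integrating:
-1/y = x^3 + C

General solution: y^-1 = -x^3 + C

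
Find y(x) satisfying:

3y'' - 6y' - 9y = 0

Characteristic equation: 3r² - 6r - 9 = 0
Divide by 3: r² - 2r - 3 = 0
Roots: r = 3, -1 (distinct real)
General solution: y = C₁e^(3x) + C₂e^(-x)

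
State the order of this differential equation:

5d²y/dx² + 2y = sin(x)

The order is 2 (highest derivative is of order 2).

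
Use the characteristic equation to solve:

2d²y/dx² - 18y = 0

Characteristic equation: 2r² - 18 = 0
Divide by 2: r² - 9 = 0
Roots: r = 3, -3 (distinct real)
General solution: y = C₁e^(3x) + C₂e^(-3x)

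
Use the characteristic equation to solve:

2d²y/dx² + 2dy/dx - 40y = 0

Characteristic equation: 2r² + 2r - 40 = 0
Divide by 2: r² + r - 20 = 0
Roots: r = 4, -5 (distinct real)
General solution: y = C₁e^(4x) + C₂e^(-5x)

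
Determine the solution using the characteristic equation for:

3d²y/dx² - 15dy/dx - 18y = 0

Characteristic equation: 3r² - 15r - 18 = 0
Divide by 3: r² - 5r - 6 = 0
Roots: r = 6, -1 (distinct real)
General solution: y = C₁e^(6x) + C₂e^(-x)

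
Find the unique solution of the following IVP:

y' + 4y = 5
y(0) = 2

General solution: y = 5/4 + Ce^(-4x)
Applying y(0) = 2: C = 2 - 5/4 = 3/4
Particular solution: y = 5/4 + (3/4)e^(-4x)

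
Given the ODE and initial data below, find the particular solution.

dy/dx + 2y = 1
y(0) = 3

General solution: y = 1/2 + Ce^(-2x)
Applying y(0) = 3: C = 3 - 1/2 = 5/2
Particular solution: y = 1/2 + (5/2)e^(-2x)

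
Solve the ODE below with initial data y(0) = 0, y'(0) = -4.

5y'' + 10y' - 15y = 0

General solution: y = C₁e^x + C₂e^(-3x)
Applying ICs: C₁ = -1, C₂ = 1
Particular solution: y = -e^x + e^(-3x)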